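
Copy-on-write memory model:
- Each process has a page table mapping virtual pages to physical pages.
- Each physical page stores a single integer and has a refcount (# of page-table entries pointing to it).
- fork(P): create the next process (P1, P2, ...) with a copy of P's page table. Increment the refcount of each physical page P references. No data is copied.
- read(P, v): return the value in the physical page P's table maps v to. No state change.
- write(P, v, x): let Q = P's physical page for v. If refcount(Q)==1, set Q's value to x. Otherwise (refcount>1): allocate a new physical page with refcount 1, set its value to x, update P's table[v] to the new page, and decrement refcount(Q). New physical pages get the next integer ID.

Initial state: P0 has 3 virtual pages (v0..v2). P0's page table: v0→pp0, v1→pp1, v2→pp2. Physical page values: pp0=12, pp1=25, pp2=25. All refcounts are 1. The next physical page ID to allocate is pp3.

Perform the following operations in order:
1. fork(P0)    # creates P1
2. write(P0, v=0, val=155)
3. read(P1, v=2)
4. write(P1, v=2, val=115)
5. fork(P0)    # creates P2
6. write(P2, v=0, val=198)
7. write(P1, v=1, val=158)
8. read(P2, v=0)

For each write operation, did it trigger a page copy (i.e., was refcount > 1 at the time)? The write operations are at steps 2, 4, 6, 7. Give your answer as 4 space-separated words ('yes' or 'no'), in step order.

Op 1: fork(P0) -> P1. 3 ppages; refcounts: pp0:2 pp1:2 pp2:2
Op 2: write(P0, v0, 155). refcount(pp0)=2>1 -> COPY to pp3. 4 ppages; refcounts: pp0:1 pp1:2 pp2:2 pp3:1
Op 3: read(P1, v2) -> 25. No state change.
Op 4: write(P1, v2, 115). refcount(pp2)=2>1 -> COPY to pp4. 5 ppages; refcounts: pp0:1 pp1:2 pp2:1 pp3:1 pp4:1
Op 5: fork(P0) -> P2. 5 ppages; refcounts: pp0:1 pp1:3 pp2:2 pp3:2 pp4:1
Op 6: write(P2, v0, 198). refcount(pp3)=2>1 -> COPY to pp5. 6 ppages; refcounts: pp0:1 pp1:3 pp2:2 pp3:1 pp4:1 pp5:1
Op 7: write(P1, v1, 158). refcount(pp1)=3>1 -> COPY to pp6. 7 ppages; refcounts: pp0:1 pp1:2 pp2:2 pp3:1 pp4:1 pp5:1 pp6:1
Op 8: read(P2, v0) -> 198. No state change.

yes yes yes yes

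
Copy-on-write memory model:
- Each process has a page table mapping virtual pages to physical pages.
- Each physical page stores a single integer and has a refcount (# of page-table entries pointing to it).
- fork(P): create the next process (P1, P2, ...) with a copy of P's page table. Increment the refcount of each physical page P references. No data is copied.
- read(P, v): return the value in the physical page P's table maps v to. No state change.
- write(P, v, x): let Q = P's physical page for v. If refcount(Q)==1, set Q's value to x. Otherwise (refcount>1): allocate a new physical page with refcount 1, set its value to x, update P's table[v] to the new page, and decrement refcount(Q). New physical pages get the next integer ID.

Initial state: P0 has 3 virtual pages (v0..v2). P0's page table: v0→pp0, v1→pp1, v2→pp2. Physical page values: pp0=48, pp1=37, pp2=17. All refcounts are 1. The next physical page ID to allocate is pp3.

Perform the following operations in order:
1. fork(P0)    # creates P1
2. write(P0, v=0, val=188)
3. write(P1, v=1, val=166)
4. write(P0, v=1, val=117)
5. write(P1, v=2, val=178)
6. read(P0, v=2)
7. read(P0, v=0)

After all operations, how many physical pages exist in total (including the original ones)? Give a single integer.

Answer: 6

Derivation:
Op 1: fork(P0) -> P1. 3 ppages; refcounts: pp0:2 pp1:2 pp2:2
Op 2: write(P0, v0, 188). refcount(pp0)=2>1 -> COPY to pp3. 4 ppages; refcounts: pp0:1 pp1:2 pp2:2 pp3:1
Op 3: write(P1, v1, 166). refcount(pp1)=2>1 -> COPY to pp4. 5 ppages; refcounts: pp0:1 pp1:1 pp2:2 pp3:1 pp4:1
Op 4: write(P0, v1, 117). refcount(pp1)=1 -> write in place. 5 ppages; refcounts: pp0:1 pp1:1 pp2:2 pp3:1 pp4:1
Op 5: write(P1, v2, 178). refcount(pp2)=2>1 -> COPY to pp5. 6 ppages; refcounts: pp0:1 pp1:1 pp2:1 pp3:1 pp4:1 pp5:1
Op 6: read(P0, v2) -> 17. No state change.
Op 7: read(P0, v0) -> 188. No state change.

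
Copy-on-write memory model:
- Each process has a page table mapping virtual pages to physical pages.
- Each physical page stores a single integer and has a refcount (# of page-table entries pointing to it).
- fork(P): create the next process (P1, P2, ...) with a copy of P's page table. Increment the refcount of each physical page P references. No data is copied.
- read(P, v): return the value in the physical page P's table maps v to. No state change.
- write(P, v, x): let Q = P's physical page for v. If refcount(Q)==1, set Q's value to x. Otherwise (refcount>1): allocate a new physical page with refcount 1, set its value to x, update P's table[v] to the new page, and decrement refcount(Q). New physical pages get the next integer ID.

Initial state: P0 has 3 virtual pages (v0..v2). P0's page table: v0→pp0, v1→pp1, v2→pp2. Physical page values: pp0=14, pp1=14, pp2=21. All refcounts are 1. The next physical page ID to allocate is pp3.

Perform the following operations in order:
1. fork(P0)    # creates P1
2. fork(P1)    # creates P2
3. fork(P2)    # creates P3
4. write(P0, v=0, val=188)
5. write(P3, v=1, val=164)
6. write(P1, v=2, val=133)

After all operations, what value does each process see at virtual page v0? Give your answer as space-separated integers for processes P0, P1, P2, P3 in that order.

Op 1: fork(P0) -> P1. 3 ppages; refcounts: pp0:2 pp1:2 pp2:2
Op 2: fork(P1) -> P2. 3 ppages; refcounts: pp0:3 pp1:3 pp2:3
Op 3: fork(P2) -> P3. 3 ppages; refcounts: pp0:4 pp1:4 pp2:4
Op 4: write(P0, v0, 188). refcount(pp0)=4>1 -> COPY to pp3. 4 ppages; refcounts: pp0:3 pp1:4 pp2:4 pp3:1
Op 5: write(P3, v1, 164). refcount(pp1)=4>1 -> COPY to pp4. 5 ppages; refcounts: pp0:3 pp1:3 pp2:4 pp3:1 pp4:1
Op 6: write(P1, v2, 133). refcount(pp2)=4>1 -> COPY to pp5. 6 ppages; refcounts: pp0:3 pp1:3 pp2:3 pp3:1 pp4:1 pp5:1
P0: v0 -> pp3 = 188
P1: v0 -> pp0 = 14
P2: v0 -> pp0 = 14
P3: v0 -> pp0 = 14

Answer: 188 14 14 14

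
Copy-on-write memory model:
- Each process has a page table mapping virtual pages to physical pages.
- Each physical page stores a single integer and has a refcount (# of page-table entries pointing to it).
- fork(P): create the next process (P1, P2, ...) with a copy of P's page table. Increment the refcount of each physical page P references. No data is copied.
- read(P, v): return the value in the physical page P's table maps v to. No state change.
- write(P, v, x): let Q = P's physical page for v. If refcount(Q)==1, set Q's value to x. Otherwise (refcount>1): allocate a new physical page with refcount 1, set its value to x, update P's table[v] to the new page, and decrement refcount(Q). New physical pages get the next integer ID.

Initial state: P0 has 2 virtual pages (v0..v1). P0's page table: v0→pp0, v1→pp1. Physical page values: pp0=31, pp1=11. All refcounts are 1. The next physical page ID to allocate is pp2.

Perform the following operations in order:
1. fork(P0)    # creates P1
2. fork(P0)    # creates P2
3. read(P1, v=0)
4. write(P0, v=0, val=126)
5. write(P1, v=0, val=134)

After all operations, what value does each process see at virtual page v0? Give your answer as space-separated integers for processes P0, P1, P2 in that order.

Op 1: fork(P0) -> P1. 2 ppages; refcounts: pp0:2 pp1:2
Op 2: fork(P0) -> P2. 2 ppages; refcounts: pp0:3 pp1:3
Op 3: read(P1, v0) -> 31. No state change.
Op 4: write(P0, v0, 126). refcount(pp0)=3>1 -> COPY to pp2. 3 ppages; refcounts: pp0:2 pp1:3 pp2:1
Op 5: write(P1, v0, 134). refcount(pp0)=2>1 -> COPY to pp3. 4 ppages; refcounts: pp0:1 pp1:3 pp2:1 pp3:1
P0: v0 -> pp2 = 126
P1: v0 -> pp3 = 134
P2: v0 -> pp0 = 31

Answer: 126 134 31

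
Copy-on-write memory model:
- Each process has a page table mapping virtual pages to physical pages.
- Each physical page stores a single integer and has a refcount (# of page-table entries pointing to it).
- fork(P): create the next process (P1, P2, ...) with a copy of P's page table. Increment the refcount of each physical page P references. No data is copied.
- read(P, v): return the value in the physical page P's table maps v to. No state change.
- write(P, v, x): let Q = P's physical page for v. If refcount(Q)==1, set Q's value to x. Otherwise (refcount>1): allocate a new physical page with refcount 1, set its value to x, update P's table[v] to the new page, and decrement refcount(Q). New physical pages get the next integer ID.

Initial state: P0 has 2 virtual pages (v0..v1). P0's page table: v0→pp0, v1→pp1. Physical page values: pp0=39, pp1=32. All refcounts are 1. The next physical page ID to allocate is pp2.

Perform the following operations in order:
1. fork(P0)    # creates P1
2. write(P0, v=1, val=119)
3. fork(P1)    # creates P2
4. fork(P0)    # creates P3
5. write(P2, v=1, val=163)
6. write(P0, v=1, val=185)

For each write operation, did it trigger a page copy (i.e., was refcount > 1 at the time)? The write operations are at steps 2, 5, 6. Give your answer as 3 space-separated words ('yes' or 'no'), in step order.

Op 1: fork(P0) -> P1. 2 ppages; refcounts: pp0:2 pp1:2
Op 2: write(P0, v1, 119). refcount(pp1)=2>1 -> COPY to pp2. 3 ppages; refcounts: pp0:2 pp1:1 pp2:1
Op 3: fork(P1) -> P2. 3 ppages; refcounts: pp0:3 pp1:2 pp2:1
Op 4: fork(P0) -> P3. 3 ppages; refcounts: pp0:4 pp1:2 pp2:2
Op 5: write(P2, v1, 163). refcount(pp1)=2>1 -> COPY to pp3. 4 ppages; refcounts: pp0:4 pp1:1 pp2:2 pp3:1
Op 6: write(P0, v1, 185). refcount(pp2)=2>1 -> COPY to pp4. 5 ppages; refcounts: pp0:4 pp1:1 pp2:1 pp3:1 pp4:1

yes yes yes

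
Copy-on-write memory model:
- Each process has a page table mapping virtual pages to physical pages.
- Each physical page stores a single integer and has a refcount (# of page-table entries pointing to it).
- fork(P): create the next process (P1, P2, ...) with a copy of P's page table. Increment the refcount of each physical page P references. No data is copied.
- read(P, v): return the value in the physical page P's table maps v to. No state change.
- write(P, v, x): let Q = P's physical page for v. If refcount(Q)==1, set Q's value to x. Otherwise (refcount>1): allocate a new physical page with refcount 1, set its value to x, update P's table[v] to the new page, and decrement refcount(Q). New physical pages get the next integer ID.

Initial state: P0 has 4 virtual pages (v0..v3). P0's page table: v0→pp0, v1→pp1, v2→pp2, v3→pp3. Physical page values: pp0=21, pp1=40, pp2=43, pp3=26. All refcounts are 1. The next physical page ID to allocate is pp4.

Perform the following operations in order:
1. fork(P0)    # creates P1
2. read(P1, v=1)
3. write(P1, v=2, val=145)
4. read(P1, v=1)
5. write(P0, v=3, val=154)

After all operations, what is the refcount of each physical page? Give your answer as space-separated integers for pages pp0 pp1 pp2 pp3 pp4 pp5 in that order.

Op 1: fork(P0) -> P1. 4 ppages; refcounts: pp0:2 pp1:2 pp2:2 pp3:2
Op 2: read(P1, v1) -> 40. No state change.
Op 3: write(P1, v2, 145). refcount(pp2)=2>1 -> COPY to pp4. 5 ppages; refcounts: pp0:2 pp1:2 pp2:1 pp3:2 pp4:1
Op 4: read(P1, v1) -> 40. No state change.
Op 5: write(P0, v3, 154). refcount(pp3)=2>1 -> COPY to pp5. 6 ppages; refcounts: pp0:2 pp1:2 pp2:1 pp3:1 pp4:1 pp5:1

Answer: 2 2 1 1 1 1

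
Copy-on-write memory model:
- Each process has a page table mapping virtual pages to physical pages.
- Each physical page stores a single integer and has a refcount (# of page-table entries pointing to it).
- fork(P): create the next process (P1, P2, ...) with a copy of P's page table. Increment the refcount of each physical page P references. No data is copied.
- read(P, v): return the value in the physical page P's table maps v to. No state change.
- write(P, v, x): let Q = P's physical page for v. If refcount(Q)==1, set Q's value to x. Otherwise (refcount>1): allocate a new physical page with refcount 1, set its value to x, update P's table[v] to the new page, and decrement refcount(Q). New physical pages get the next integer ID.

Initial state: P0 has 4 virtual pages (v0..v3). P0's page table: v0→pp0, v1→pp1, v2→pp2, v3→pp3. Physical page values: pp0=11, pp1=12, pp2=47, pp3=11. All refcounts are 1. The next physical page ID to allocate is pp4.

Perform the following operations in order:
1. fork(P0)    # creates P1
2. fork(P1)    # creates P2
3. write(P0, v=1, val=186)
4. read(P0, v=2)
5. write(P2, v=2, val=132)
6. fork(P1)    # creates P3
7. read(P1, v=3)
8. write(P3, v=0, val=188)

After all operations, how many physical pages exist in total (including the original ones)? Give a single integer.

Op 1: fork(P0) -> P1. 4 ppages; refcounts: pp0:2 pp1:2 pp2:2 pp3:2
Op 2: fork(P1) -> P2. 4 ppages; refcounts: pp0:3 pp1:3 pp2:3 pp3:3
Op 3: write(P0, v1, 186). refcount(pp1)=3>1 -> COPY to pp4. 5 ppages; refcounts: pp0:3 pp1:2 pp2:3 pp3:3 pp4:1
Op 4: read(P0, v2) -> 47. No state change.
Op 5: write(P2, v2, 132). refcount(pp2)=3>1 -> COPY to pp5. 6 ppages; refcounts: pp0:3 pp1:2 pp2:2 pp3:3 pp4:1 pp5:1
Op 6: fork(P1) -> P3. 6 ppages; refcounts: pp0:4 pp1:3 pp2:3 pp3:4 pp4:1 pp5:1
Op 7: read(P1, v3) -> 11. No state change.
Op 8: write(P3, v0, 188). refcount(pp0)=4>1 -> COPY to pp6. 7 ppages; refcounts: pp0:3 pp1:3 pp2:3 pp3:4 pp4:1 pp5:1 pp6:1

Answer: 7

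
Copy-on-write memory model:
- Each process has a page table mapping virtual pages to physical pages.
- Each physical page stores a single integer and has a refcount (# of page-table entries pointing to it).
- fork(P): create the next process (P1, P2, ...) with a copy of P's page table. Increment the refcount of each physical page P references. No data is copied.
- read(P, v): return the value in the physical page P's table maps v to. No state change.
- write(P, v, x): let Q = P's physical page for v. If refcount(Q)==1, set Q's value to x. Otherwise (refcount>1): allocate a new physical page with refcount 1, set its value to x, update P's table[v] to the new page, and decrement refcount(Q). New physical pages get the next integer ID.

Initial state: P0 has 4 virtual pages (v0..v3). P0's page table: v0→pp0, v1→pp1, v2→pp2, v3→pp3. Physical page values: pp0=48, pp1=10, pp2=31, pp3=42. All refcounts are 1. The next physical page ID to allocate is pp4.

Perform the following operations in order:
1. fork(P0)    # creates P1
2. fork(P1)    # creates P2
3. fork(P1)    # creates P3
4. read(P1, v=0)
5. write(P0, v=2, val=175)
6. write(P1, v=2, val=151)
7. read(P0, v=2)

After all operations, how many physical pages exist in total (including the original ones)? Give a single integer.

Answer: 6

Derivation:
Op 1: fork(P0) -> P1. 4 ppages; refcounts: pp0:2 pp1:2 pp2:2 pp3:2
Op 2: fork(P1) -> P2. 4 ppages; refcounts: pp0:3 pp1:3 pp2:3 pp3:3
Op 3: fork(P1) -> P3. 4 ppages; refcounts: pp0:4 pp1:4 pp2:4 pp3:4
Op 4: read(P1, v0) -> 48. No state change.
Op 5: write(P0, v2, 175). refcount(pp2)=4>1 -> COPY to pp4. 5 ppages; refcounts: pp0:4 pp1:4 pp2:3 pp3:4 pp4:1
Op 6: write(P1, v2, 151). refcount(pp2)=3>1 -> COPY to pp5. 6 ppages; refcounts: pp0:4 pp1:4 pp2:2 pp3:4 pp4:1 pp5:1
Op 7: read(P0, v2) -> 175. No state change.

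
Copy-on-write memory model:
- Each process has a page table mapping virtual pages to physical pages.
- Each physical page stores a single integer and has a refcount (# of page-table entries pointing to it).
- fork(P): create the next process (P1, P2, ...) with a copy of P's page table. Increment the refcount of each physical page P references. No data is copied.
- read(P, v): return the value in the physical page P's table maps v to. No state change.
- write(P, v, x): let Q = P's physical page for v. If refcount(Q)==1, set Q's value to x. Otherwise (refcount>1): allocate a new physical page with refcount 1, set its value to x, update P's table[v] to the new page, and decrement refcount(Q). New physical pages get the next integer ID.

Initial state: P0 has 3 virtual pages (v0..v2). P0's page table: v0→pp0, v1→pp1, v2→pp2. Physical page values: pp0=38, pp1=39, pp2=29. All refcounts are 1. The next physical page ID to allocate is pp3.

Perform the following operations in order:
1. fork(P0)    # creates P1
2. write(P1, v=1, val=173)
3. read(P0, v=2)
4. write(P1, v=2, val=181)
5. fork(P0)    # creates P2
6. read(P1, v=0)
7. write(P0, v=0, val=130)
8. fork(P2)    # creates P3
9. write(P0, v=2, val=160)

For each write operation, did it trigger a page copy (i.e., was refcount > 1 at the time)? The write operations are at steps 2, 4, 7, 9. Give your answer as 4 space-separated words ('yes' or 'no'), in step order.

Op 1: fork(P0) -> P1. 3 ppages; refcounts: pp0:2 pp1:2 pp2:2
Op 2: write(P1, v1, 173). refcount(pp1)=2>1 -> COPY to pp3. 4 ppages; refcounts: pp0:2 pp1:1 pp2:2 pp3:1
Op 3: read(P0, v2) -> 29. No state change.
Op 4: write(P1, v2, 181). refcount(pp2)=2>1 -> COPY to pp4. 5 ppages; refcounts: pp0:2 pp1:1 pp2:1 pp3:1 pp4:1
Op 5: fork(P0) -> P2. 5 ppages; refcounts: pp0:3 pp1:2 pp2:2 pp3:1 pp4:1
Op 6: read(P1, v0) -> 38. No state change.
Op 7: write(P0, v0, 130). refcount(pp0)=3>1 -> COPY to pp5. 6 ppages; refcounts: pp0:2 pp1:2 pp2:2 pp3:1 pp4:1 pp5:1
Op 8: fork(P2) -> P3. 6 ppages; refcounts: pp0:3 pp1:3 pp2:3 pp3:1 pp4:1 pp5:1
Op 9: write(P0, v2, 160). refcount(pp2)=3>1 -> COPY to pp6. 7 ppages; refcounts: pp0:3 pp1:3 pp2:2 pp3:1 pp4:1 pp5:1 pp6:1

yes yes yes yes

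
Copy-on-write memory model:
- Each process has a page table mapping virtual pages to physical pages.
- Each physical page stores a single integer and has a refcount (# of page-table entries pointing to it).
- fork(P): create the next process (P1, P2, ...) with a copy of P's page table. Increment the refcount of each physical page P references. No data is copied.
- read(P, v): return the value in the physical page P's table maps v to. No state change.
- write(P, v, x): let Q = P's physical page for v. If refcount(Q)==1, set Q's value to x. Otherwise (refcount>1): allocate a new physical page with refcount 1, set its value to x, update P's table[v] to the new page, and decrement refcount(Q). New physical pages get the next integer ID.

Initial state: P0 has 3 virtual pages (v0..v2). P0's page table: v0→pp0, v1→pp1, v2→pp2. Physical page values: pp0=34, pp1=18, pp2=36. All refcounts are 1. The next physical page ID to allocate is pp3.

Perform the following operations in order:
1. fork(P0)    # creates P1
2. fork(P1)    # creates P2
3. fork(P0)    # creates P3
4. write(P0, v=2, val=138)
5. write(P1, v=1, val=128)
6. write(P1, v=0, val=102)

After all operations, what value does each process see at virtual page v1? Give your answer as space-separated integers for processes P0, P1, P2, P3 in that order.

Answer: 18 128 18 18

Derivation:
Op 1: fork(P0) -> P1. 3 ppages; refcounts: pp0:2 pp1:2 pp2:2
Op 2: fork(P1) -> P2. 3 ppages; refcounts: pp0:3 pp1:3 pp2:3
Op 3: fork(P0) -> P3. 3 ppages; refcounts: pp0:4 pp1:4 pp2:4
Op 4: write(P0, v2, 138). refcount(pp2)=4>1 -> COPY to pp3. 4 ppages; refcounts: pp0:4 pp1:4 pp2:3 pp3:1
Op 5: write(P1, v1, 128). refcount(pp1)=4>1 -> COPY to pp4. 5 ppages; refcounts: pp0:4 pp1:3 pp2:3 pp3:1 pp4:1
Op 6: write(P1, v0, 102). refcount(pp0)=4>1 -> COPY to pp5. 6 ppages; refcounts: pp0:3 pp1:3 pp2:3 pp3:1 pp4:1 pp5:1
P0: v1 -> pp1 = 18
P1: v1 -> pp4 = 128
P2: v1 -> pp1 = 18
P3: v1 -> pp1 = 18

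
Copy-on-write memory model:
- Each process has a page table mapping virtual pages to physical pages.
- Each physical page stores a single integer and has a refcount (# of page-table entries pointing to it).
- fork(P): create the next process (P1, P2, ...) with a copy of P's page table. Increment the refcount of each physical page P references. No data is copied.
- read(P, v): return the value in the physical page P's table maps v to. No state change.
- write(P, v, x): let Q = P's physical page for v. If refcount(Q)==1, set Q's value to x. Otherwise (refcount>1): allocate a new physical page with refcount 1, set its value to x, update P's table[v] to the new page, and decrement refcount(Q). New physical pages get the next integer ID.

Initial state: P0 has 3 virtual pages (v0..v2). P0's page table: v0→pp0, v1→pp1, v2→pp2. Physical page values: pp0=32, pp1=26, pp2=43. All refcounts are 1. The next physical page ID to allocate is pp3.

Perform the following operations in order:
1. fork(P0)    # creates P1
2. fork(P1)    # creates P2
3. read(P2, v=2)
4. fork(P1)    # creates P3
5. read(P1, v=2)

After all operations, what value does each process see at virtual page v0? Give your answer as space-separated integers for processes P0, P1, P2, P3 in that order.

Op 1: fork(P0) -> P1. 3 ppages; refcounts: pp0:2 pp1:2 pp2:2
Op 2: fork(P1) -> P2. 3 ppages; refcounts: pp0:3 pp1:3 pp2:3
Op 3: read(P2, v2) -> 43. No state change.
Op 4: fork(P1) -> P3. 3 ppages; refcounts: pp0:4 pp1:4 pp2:4
Op 5: read(P1, v2) -> 43. No state change.
P0: v0 -> pp0 = 32
P1: v0 -> pp0 = 32
P2: v0 -> pp0 = 32
P3: v0 -> pp0 = 32

Answer: 32 32 32 32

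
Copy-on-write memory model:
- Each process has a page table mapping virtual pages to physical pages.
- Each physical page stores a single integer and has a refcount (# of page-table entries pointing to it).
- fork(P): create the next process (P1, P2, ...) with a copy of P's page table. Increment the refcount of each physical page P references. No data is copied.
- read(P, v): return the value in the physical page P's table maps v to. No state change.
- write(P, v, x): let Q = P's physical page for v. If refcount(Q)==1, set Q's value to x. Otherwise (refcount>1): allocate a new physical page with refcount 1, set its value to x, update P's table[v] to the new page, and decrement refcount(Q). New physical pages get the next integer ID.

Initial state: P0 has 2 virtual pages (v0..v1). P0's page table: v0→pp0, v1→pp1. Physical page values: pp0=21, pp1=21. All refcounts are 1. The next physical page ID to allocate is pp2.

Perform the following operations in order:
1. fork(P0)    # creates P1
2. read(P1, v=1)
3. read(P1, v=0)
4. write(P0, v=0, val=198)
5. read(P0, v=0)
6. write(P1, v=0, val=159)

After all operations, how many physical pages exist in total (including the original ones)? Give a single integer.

Answer: 3

Derivation:
Op 1: fork(P0) -> P1. 2 ppages; refcounts: pp0:2 pp1:2
Op 2: read(P1, v1) -> 21. No state change.
Op 3: read(P1, v0) -> 21. No state change.
Op 4: write(P0, v0, 198). refcount(pp0)=2>1 -> COPY to pp2. 3 ppages; refcounts: pp0:1 pp1:2 pp2:1
Op 5: read(P0, v0) -> 198. No state change.
Op 6: write(P1, v0, 159). refcount(pp0)=1 -> write in place. 3 ppages; refcounts: pp0:1 pp1:2 pp2:1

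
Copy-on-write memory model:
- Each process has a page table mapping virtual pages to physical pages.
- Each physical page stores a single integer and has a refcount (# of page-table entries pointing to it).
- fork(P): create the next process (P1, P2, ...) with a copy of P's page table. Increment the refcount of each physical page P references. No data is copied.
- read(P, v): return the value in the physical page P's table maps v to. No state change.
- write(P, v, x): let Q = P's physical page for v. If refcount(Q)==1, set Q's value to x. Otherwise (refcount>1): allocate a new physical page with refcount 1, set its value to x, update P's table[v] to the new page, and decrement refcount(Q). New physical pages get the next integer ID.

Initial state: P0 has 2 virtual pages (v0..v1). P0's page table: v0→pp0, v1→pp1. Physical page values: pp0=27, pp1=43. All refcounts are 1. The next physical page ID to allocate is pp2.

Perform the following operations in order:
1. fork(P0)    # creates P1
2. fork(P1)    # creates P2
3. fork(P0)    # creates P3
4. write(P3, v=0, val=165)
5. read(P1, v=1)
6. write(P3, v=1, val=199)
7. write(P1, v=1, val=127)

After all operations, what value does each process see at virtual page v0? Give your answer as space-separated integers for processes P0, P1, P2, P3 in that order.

Op 1: fork(P0) -> P1. 2 ppages; refcounts: pp0:2 pp1:2
Op 2: fork(P1) -> P2. 2 ppages; refcounts: pp0:3 pp1:3
Op 3: fork(P0) -> P3. 2 ppages; refcounts: pp0:4 pp1:4
Op 4: write(P3, v0, 165). refcount(pp0)=4>1 -> COPY to pp2. 3 ppages; refcounts: pp0:3 pp1:4 pp2:1
Op 5: read(P1, v1) -> 43. No state change.
Op 6: write(P3, v1, 199). refcount(pp1)=4>1 -> COPY to pp3. 4 ppages; refcounts: pp0:3 pp1:3 pp2:1 pp3:1
Op 7: write(P1, v1, 127). refcount(pp1)=3>1 -> COPY to pp4. 5 ppages; refcounts: pp0:3 pp1:2 pp2:1 pp3:1 pp4:1
P0: v0 -> pp0 = 27
P1: v0 -> pp0 = 27
P2: v0 -> pp0 = 27
P3: v0 -> pp2 = 165

Answer: 27 27 27 165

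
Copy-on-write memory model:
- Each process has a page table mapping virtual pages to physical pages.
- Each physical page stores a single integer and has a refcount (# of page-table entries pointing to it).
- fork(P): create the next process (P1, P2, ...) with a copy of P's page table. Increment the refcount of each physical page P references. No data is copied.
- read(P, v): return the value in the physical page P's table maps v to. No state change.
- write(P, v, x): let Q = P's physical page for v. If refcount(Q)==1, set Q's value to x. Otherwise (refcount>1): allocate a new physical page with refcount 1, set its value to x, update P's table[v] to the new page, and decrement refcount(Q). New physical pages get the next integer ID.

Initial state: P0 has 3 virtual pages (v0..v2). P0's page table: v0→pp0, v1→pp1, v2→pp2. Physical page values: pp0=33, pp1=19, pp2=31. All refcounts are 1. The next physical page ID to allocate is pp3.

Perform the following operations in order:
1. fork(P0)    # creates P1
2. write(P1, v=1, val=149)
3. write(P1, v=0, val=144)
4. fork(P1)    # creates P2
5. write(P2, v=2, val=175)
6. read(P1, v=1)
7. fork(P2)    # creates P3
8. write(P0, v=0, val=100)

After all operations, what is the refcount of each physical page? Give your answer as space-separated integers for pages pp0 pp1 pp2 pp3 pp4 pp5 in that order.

Op 1: fork(P0) -> P1. 3 ppages; refcounts: pp0:2 pp1:2 pp2:2
Op 2: write(P1, v1, 149). refcount(pp1)=2>1 -> COPY to pp3. 4 ppages; refcounts: pp0:2 pp1:1 pp2:2 pp3:1
Op 3: write(P1, v0, 144). refcount(pp0)=2>1 -> COPY to pp4. 5 ppages; refcounts: pp0:1 pp1:1 pp2:2 pp3:1 pp4:1
Op 4: fork(P1) -> P2. 5 ppages; refcounts: pp0:1 pp1:1 pp2:3 pp3:2 pp4:2
Op 5: write(P2, v2, 175). refcount(pp2)=3>1 -> COPY to pp5. 6 ppages; refcounts: pp0:1 pp1:1 pp2:2 pp3:2 pp4:2 pp5:1
Op 6: read(P1, v1) -> 149. No state change.
Op 7: fork(P2) -> P3. 6 ppages; refcounts: pp0:1 pp1:1 pp2:2 pp3:3 pp4:3 pp5:2
Op 8: write(P0, v0, 100). refcount(pp0)=1 -> write in place. 6 ppages; refcounts: pp0:1 pp1:1 pp2:2 pp3:3 pp4:3 pp5:2

Answer: 1 1 2 3 3 2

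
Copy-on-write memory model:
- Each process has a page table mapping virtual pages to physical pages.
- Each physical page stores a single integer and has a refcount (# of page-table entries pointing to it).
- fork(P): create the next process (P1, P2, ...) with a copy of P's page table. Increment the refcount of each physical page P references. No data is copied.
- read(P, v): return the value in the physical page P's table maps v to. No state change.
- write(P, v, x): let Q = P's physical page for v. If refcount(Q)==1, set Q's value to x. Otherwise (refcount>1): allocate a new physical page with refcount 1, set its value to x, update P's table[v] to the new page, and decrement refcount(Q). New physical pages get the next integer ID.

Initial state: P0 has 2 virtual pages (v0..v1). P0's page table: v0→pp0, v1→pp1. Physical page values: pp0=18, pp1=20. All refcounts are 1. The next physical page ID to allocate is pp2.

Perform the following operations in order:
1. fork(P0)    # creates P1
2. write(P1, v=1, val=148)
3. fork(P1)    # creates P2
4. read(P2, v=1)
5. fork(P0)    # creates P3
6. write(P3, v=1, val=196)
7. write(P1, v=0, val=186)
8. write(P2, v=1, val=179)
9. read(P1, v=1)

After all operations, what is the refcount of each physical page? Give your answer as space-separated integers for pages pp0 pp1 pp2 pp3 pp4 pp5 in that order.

Op 1: fork(P0) -> P1. 2 ppages; refcounts: pp0:2 pp1:2
Op 2: write(P1, v1, 148). refcount(pp1)=2>1 -> COPY to pp2. 3 ppages; refcounts: pp0:2 pp1:1 pp2:1
Op 3: fork(P1) -> P2. 3 ppages; refcounts: pp0:3 pp1:1 pp2:2
Op 4: read(P2, v1) -> 148. No state change.
Op 5: fork(P0) -> P3. 3 ppages; refcounts: pp0:4 pp1:2 pp2:2
Op 6: write(P3, v1, 196). refcount(pp1)=2>1 -> COPY to pp3. 4 ppages; refcounts: pp0:4 pp1:1 pp2:2 pp3:1
Op 7: write(P1, v0, 186). refcount(pp0)=4>1 -> COPY to pp4. 5 ppages; refcounts: pp0:3 pp1:1 pp2:2 pp3:1 pp4:1
Op 8: write(P2, v1, 179). refcount(pp2)=2>1 -> COPY to pp5. 6 ppages; refcounts: pp0:3 pp1:1 pp2:1 pp3:1 pp4:1 pp5:1
Op 9: read(P1, v1) -> 148. No state change.

Answer: 3 1 1 1 1 1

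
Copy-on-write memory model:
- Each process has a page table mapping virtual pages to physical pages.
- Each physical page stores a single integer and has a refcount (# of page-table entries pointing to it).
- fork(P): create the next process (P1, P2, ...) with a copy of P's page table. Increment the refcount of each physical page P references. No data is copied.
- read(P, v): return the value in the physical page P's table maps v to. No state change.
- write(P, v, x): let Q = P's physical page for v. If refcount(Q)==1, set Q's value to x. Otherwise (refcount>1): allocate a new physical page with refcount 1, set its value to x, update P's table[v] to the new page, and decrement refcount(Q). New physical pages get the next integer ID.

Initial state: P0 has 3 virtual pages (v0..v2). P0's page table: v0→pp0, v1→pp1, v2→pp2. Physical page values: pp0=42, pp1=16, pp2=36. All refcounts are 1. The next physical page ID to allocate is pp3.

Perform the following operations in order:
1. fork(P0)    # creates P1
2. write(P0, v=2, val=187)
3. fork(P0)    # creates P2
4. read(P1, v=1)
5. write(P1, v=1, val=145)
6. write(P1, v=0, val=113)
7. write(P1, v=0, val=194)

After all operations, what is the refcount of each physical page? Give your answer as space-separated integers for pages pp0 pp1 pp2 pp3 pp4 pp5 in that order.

Op 1: fork(P0) -> P1. 3 ppages; refcounts: pp0:2 pp1:2 pp2:2
Op 2: write(P0, v2, 187). refcount(pp2)=2>1 -> COPY to pp3. 4 ppages; refcounts: pp0:2 pp1:2 pp2:1 pp3:1
Op 3: fork(P0) -> P2. 4 ppages; refcounts: pp0:3 pp1:3 pp2:1 pp3:2
Op 4: read(P1, v1) -> 16. No state change.
Op 5: write(P1, v1, 145). refcount(pp1)=3>1 -> COPY to pp4. 5 ppages; refcounts: pp0:3 pp1:2 pp2:1 pp3:2 pp4:1
Op 6: write(P1, v0, 113). refcount(pp0)=3>1 -> COPY to pp5. 6 ppages; refcounts: pp0:2 pp1:2 pp2:1 pp3:2 pp4:1 pp5:1
Op 7: write(P1, v0, 194). refcount(pp5)=1 -> write in place. 6 ppages; refcounts: pp0:2 pp1:2 pp2:1 pp3:2 pp4:1 pp5:1

Answer: 2 2 1 2 1 1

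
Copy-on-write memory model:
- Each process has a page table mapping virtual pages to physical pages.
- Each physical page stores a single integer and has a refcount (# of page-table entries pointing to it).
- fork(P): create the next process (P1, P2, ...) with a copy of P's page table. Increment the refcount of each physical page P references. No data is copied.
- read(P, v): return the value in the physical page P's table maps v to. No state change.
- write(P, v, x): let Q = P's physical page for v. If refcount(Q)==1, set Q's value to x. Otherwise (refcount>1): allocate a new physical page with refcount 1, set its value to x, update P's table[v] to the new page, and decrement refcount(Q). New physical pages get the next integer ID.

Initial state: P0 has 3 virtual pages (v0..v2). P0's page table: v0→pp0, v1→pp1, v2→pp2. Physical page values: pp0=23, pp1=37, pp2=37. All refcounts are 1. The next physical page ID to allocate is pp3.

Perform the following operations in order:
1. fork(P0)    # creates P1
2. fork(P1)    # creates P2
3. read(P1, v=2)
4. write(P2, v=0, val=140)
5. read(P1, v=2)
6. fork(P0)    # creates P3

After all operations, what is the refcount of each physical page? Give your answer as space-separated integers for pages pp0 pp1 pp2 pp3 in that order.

Op 1: fork(P0) -> P1. 3 ppages; refcounts: pp0:2 pp1:2 pp2:2
Op 2: fork(P1) -> P2. 3 ppages; refcounts: pp0:3 pp1:3 pp2:3
Op 3: read(P1, v2) -> 37. No state change.
Op 4: write(P2, v0, 140). refcount(pp0)=3>1 -> COPY to pp3. 4 ppages; refcounts: pp0:2 pp1:3 pp2:3 pp3:1
Op 5: read(P1, v2) -> 37. No state change.
Op 6: fork(P0) -> P3. 4 ppages; refcounts: pp0:3 pp1:4 pp2:4 pp3:1

Answer: 3 4 4 1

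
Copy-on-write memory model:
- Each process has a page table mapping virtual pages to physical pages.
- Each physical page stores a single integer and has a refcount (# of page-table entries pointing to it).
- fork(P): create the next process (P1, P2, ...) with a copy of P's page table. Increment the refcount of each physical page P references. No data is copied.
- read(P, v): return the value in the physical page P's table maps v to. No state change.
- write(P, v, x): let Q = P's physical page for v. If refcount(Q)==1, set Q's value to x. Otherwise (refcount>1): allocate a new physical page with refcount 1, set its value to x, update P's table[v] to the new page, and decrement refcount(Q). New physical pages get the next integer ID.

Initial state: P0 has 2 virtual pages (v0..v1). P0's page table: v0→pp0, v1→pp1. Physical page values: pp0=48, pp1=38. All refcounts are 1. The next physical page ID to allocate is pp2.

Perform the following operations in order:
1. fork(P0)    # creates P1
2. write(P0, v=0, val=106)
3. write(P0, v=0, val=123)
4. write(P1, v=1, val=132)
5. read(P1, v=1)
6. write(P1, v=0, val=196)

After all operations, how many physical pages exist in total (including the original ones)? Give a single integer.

Answer: 4

Derivation:
Op 1: fork(P0) -> P1. 2 ppages; refcounts: pp0:2 pp1:2
Op 2: write(P0, v0, 106). refcount(pp0)=2>1 -> COPY to pp2. 3 ppages; refcounts: pp0:1 pp1:2 pp2:1
Op 3: write(P0, v0, 123). refcount(pp2)=1 -> write in place. 3 ppages; refcounts: pp0:1 pp1:2 pp2:1
Op 4: write(P1, v1, 132). refcount(pp1)=2>1 -> COPY to pp3. 4 ppages; refcounts: pp0:1 pp1:1 pp2:1 pp3:1
Op 5: read(P1, v1) -> 132. No state change.
Op 6: write(P1, v0, 196). refcount(pp0)=1 -> write in place. 4 ppages; refcounts: pp0:1 pp1:1 pp2:1 pp3:1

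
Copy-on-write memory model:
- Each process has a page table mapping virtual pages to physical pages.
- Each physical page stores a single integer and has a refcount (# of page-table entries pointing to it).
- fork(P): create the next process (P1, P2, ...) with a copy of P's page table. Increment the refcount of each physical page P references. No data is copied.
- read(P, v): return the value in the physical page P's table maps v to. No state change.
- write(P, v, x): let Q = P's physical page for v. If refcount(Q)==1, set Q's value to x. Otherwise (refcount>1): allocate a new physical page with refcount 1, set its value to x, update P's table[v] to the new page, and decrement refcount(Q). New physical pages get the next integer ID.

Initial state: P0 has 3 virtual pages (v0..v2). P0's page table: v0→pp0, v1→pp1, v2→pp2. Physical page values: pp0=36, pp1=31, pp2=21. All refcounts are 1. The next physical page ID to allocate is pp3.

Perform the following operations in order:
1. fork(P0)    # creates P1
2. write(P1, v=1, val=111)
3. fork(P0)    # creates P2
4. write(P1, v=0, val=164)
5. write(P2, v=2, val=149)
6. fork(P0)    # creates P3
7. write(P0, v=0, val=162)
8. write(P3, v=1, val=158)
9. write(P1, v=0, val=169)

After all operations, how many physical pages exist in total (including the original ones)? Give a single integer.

Answer: 8

Derivation:
Op 1: fork(P0) -> P1. 3 ppages; refcounts: pp0:2 pp1:2 pp2:2
Op 2: write(P1, v1, 111). refcount(pp1)=2>1 -> COPY to pp3. 4 ppages; refcounts: pp0:2 pp1:1 pp2:2 pp3:1
Op 3: fork(P0) -> P2. 4 ppages; refcounts: pp0:3 pp1:2 pp2:3 pp3:1
Op 4: write(P1, v0, 164). refcount(pp0)=3>1 -> COPY to pp4. 5 ppages; refcounts: pp0:2 pp1:2 pp2:3 pp3:1 pp4:1
Op 5: write(P2, v2, 149). refcount(pp2)=3>1 -> COPY to pp5. 6 ppages; refcounts: pp0:2 pp1:2 pp2:2 pp3:1 pp4:1 pp5:1
Op 6: fork(P0) -> P3. 6 ppages; refcounts: pp0:3 pp1:3 pp2:3 pp3:1 pp4:1 pp5:1
Op 7: write(P0, v0, 162). refcount(pp0)=3>1 -> COPY to pp6. 7 ppages; refcounts: pp0:2 pp1:3 pp2:3 pp3:1 pp4:1 pp5:1 pp6:1
Op 8: write(P3, v1, 158). refcount(pp1)=3>1 -> COPY to pp7. 8 ppages; refcounts: pp0:2 pp1:2 pp2:3 pp3:1 pp4:1 pp5:1 pp6:1 pp7:1
Op 9: write(P1, v0, 169). refcount(pp4)=1 -> write in place. 8 ppages; refcounts: pp0:2 pp1:2 pp2:3 pp3:1 pp4:1 pp5:1 pp6:1 pp7:1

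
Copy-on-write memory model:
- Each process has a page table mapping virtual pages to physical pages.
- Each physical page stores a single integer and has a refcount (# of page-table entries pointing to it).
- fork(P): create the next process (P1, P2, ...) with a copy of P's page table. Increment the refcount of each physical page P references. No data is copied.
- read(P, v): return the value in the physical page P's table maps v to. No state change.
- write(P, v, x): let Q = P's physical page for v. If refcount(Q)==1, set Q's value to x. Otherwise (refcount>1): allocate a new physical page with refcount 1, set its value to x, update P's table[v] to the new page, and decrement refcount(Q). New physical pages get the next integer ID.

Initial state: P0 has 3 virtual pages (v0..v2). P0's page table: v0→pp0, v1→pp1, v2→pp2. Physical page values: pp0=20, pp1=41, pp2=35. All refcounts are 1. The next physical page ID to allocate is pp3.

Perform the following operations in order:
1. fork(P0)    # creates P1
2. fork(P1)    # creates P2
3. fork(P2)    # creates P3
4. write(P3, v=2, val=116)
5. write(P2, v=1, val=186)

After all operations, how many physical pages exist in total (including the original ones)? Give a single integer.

Answer: 5

Derivation:
Op 1: fork(P0) -> P1. 3 ppages; refcounts: pp0:2 pp1:2 pp2:2
Op 2: fork(P1) -> P2. 3 ppages; refcounts: pp0:3 pp1:3 pp2:3
Op 3: fork(P2) -> P3. 3 ppages; refcounts: pp0:4 pp1:4 pp2:4
Op 4: write(P3, v2, 116). refcount(pp2)=4>1 -> COPY to pp3. 4 ppages; refcounts: pp0:4 pp1:4 pp2:3 pp3:1
Op 5: write(P2, v1, 186). refcount(pp1)=4>1 -> COPY to pp4. 5 ppages; refcounts: pp0:4 pp1:3 pp2:3 pp3:1 pp4:1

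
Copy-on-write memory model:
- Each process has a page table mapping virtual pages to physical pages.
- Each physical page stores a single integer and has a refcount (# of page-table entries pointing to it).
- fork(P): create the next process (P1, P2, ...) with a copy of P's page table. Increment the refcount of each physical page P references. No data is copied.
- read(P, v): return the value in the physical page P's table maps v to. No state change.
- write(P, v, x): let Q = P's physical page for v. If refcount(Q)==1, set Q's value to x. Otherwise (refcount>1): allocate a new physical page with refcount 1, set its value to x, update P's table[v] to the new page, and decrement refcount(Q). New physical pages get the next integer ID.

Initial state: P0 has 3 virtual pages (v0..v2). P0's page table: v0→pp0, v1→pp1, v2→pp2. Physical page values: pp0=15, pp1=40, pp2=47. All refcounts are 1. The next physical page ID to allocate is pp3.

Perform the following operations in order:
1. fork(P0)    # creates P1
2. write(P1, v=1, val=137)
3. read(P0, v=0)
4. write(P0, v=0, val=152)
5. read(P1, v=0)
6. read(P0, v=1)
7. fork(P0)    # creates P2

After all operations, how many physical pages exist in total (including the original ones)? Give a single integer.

Op 1: fork(P0) -> P1. 3 ppages; refcounts: pp0:2 pp1:2 pp2:2
Op 2: write(P1, v1, 137). refcount(pp1)=2>1 -> COPY to pp3. 4 ppages; refcounts: pp0:2 pp1:1 pp2:2 pp3:1
Op 3: read(P0, v0) -> 15. No state change.
Op 4: write(P0, v0, 152). refcount(pp0)=2>1 -> COPY to pp4. 5 ppages; refcounts: pp0:1 pp1:1 pp2:2 pp3:1 pp4:1
Op 5: read(P1, v0) -> 15. No state change.
Op 6: read(P0, v1) -> 40. No state change.
Op 7: fork(P0) -> P2. 5 ppages; refcounts: pp0:1 pp1:2 pp2:3 pp3:1 pp4:2

Answer: 5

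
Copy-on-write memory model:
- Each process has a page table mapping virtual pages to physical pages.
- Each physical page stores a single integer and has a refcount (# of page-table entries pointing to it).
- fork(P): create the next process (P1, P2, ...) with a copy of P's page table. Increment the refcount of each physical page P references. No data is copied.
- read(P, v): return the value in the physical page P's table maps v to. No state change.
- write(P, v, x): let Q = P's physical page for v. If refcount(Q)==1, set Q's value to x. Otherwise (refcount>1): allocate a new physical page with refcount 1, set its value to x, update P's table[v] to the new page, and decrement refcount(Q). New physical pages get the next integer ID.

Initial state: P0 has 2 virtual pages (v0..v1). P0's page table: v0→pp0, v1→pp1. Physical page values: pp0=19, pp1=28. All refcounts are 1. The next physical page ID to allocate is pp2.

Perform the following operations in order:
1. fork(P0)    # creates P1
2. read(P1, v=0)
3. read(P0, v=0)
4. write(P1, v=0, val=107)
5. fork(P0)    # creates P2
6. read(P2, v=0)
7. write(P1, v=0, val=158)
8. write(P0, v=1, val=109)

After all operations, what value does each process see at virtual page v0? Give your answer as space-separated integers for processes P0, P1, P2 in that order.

Answer: 19 158 19

Derivation:
Op 1: fork(P0) -> P1. 2 ppages; refcounts: pp0:2 pp1:2
Op 2: read(P1, v0) -> 19. No state change.
Op 3: read(P0, v0) -> 19. No state change.
Op 4: write(P1, v0, 107). refcount(pp0)=2>1 -> COPY to pp2. 3 ppages; refcounts: pp0:1 pp1:2 pp2:1
Op 5: fork(P0) -> P2. 3 ppages; refcounts: pp0:2 pp1:3 pp2:1
Op 6: read(P2, v0) -> 19. No state change.
Op 7: write(P1, v0, 158). refcount(pp2)=1 -> write in place. 3 ppages; refcounts: pp0:2 pp1:3 pp2:1
Op 8: write(P0, v1, 109). refcount(pp1)=3>1 -> COPY to pp3. 4 ppages; refcounts: pp0:2 pp1:2 pp2:1 pp3:1
P0: v0 -> pp0 = 19
P1: v0 -> pp2 = 158
P2: v0 -> pp0 = 19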